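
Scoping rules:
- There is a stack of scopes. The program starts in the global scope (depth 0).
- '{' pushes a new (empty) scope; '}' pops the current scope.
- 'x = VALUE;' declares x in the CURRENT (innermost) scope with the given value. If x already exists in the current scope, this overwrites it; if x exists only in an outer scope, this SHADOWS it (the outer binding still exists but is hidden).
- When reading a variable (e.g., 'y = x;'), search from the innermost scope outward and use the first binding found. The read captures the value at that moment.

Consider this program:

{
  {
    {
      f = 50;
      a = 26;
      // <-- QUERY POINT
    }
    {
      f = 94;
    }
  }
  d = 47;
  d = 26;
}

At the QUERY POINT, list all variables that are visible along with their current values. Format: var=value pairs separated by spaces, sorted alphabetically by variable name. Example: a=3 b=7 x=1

Answer: a=26 f=50

Derivation:
Step 1: enter scope (depth=1)
Step 2: enter scope (depth=2)
Step 3: enter scope (depth=3)
Step 4: declare f=50 at depth 3
Step 5: declare a=26 at depth 3
Visible at query point: a=26 f=50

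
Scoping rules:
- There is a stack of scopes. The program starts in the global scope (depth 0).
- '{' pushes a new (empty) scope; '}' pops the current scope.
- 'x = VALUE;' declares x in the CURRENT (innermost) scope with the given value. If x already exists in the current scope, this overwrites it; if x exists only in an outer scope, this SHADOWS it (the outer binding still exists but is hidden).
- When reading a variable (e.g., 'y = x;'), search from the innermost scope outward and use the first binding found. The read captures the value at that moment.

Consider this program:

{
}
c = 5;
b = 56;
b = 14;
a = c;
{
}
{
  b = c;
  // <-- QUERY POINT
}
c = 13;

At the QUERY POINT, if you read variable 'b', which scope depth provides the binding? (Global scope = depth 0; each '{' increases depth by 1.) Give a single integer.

Step 1: enter scope (depth=1)
Step 2: exit scope (depth=0)
Step 3: declare c=5 at depth 0
Step 4: declare b=56 at depth 0
Step 5: declare b=14 at depth 0
Step 6: declare a=(read c)=5 at depth 0
Step 7: enter scope (depth=1)
Step 8: exit scope (depth=0)
Step 9: enter scope (depth=1)
Step 10: declare b=(read c)=5 at depth 1
Visible at query point: a=5 b=5 c=5

Answer: 1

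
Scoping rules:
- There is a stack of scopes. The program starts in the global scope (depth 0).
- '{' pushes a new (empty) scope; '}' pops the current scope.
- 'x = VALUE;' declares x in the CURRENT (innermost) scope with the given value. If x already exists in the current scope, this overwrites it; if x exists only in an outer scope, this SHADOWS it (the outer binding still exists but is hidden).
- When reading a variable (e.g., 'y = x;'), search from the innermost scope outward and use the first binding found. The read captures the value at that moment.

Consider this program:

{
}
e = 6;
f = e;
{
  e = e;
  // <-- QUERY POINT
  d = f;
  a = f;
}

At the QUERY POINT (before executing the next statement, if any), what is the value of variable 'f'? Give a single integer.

Step 1: enter scope (depth=1)
Step 2: exit scope (depth=0)
Step 3: declare e=6 at depth 0
Step 4: declare f=(read e)=6 at depth 0
Step 5: enter scope (depth=1)
Step 6: declare e=(read e)=6 at depth 1
Visible at query point: e=6 f=6

Answer: 6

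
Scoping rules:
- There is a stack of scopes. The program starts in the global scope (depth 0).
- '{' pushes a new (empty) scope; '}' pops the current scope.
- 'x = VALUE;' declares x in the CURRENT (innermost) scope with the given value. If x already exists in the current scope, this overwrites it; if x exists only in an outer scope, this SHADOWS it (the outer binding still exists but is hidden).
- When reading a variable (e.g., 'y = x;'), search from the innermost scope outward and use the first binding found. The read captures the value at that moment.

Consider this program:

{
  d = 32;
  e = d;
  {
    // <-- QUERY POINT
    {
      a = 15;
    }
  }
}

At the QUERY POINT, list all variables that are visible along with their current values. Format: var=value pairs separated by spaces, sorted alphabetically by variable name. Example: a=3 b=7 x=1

Answer: d=32 e=32

Derivation:
Step 1: enter scope (depth=1)
Step 2: declare d=32 at depth 1
Step 3: declare e=(read d)=32 at depth 1
Step 4: enter scope (depth=2)
Visible at query point: d=32 e=32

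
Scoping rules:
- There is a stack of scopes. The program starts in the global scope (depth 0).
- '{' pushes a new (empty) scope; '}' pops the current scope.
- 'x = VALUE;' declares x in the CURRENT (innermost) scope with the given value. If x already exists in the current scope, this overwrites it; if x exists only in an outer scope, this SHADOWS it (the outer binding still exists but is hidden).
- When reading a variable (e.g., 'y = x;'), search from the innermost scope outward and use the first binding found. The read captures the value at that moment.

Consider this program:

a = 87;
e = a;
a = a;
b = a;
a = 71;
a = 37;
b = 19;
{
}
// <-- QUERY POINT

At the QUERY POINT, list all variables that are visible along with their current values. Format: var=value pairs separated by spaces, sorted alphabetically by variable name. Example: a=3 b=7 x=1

Answer: a=37 b=19 e=87

Derivation:
Step 1: declare a=87 at depth 0
Step 2: declare e=(read a)=87 at depth 0
Step 3: declare a=(read a)=87 at depth 0
Step 4: declare b=(read a)=87 at depth 0
Step 5: declare a=71 at depth 0
Step 6: declare a=37 at depth 0
Step 7: declare b=19 at depth 0
Step 8: enter scope (depth=1)
Step 9: exit scope (depth=0)
Visible at query point: a=37 b=19 e=87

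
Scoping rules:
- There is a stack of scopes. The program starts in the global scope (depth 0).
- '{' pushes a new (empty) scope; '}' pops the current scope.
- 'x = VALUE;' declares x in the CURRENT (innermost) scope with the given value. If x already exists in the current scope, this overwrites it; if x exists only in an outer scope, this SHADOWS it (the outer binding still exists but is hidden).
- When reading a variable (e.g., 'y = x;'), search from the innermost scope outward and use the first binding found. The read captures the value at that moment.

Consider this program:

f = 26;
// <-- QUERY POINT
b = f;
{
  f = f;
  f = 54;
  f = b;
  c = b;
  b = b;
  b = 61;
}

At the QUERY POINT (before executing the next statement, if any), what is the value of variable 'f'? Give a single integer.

Step 1: declare f=26 at depth 0
Visible at query point: f=26

Answer: 26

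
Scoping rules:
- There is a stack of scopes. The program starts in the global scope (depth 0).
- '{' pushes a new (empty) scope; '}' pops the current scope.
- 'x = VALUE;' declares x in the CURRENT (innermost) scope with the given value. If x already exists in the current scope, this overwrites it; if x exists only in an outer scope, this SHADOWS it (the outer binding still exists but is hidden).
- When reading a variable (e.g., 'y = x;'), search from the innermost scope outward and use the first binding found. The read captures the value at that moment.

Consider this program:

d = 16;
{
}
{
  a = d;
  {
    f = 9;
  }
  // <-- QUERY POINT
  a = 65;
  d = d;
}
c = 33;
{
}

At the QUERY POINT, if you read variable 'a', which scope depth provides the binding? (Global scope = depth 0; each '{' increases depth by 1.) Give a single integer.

Step 1: declare d=16 at depth 0
Step 2: enter scope (depth=1)
Step 3: exit scope (depth=0)
Step 4: enter scope (depth=1)
Step 5: declare a=(read d)=16 at depth 1
Step 6: enter scope (depth=2)
Step 7: declare f=9 at depth 2
Step 8: exit scope (depth=1)
Visible at query point: a=16 d=16

Answer: 1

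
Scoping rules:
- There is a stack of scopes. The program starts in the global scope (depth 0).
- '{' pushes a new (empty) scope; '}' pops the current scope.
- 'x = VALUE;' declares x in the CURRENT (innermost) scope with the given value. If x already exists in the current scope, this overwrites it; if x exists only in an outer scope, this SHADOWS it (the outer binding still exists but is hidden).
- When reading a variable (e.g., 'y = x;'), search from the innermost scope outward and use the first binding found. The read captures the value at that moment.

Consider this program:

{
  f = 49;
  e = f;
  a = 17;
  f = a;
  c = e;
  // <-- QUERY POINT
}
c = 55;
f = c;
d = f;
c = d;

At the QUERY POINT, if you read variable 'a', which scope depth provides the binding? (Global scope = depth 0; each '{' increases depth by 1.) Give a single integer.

Step 1: enter scope (depth=1)
Step 2: declare f=49 at depth 1
Step 3: declare e=(read f)=49 at depth 1
Step 4: declare a=17 at depth 1
Step 5: declare f=(read a)=17 at depth 1
Step 6: declare c=(read e)=49 at depth 1
Visible at query point: a=17 c=49 e=49 f=17

Answer: 1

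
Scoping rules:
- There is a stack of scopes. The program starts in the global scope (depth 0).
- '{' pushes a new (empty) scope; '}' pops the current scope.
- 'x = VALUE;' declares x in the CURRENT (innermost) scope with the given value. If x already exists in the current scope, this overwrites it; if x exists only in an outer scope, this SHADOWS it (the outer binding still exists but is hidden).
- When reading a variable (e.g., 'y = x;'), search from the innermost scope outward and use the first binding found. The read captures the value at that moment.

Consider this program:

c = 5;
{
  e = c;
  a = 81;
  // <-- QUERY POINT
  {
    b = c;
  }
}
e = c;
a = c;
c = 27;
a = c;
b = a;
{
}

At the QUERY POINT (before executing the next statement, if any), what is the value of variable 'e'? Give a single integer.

Step 1: declare c=5 at depth 0
Step 2: enter scope (depth=1)
Step 3: declare e=(read c)=5 at depth 1
Step 4: declare a=81 at depth 1
Visible at query point: a=81 c=5 e=5

Answer: 5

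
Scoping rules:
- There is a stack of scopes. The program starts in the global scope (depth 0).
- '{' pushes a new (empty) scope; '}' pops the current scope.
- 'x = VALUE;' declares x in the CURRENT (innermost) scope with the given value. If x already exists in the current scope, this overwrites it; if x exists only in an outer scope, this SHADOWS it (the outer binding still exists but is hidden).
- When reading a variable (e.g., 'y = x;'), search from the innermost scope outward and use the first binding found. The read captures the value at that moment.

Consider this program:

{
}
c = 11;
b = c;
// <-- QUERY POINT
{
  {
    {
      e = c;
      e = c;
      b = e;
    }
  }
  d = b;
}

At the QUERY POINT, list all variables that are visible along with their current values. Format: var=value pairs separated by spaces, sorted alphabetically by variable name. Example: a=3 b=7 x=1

Answer: b=11 c=11

Derivation:
Step 1: enter scope (depth=1)
Step 2: exit scope (depth=0)
Step 3: declare c=11 at depth 0
Step 4: declare b=(read c)=11 at depth 0
Visible at query point: b=11 c=11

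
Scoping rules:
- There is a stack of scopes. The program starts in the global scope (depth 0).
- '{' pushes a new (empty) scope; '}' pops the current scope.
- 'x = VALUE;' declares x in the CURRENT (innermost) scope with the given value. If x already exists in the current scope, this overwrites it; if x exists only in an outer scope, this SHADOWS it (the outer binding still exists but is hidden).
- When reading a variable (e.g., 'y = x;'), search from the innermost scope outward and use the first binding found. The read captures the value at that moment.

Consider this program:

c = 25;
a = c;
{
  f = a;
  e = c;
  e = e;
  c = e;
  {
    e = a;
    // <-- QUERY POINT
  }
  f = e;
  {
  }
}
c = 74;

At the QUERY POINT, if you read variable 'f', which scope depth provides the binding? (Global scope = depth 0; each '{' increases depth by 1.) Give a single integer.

Answer: 1

Derivation:
Step 1: declare c=25 at depth 0
Step 2: declare a=(read c)=25 at depth 0
Step 3: enter scope (depth=1)
Step 4: declare f=(read a)=25 at depth 1
Step 5: declare e=(read c)=25 at depth 1
Step 6: declare e=(read e)=25 at depth 1
Step 7: declare c=(read e)=25 at depth 1
Step 8: enter scope (depth=2)
Step 9: declare e=(read a)=25 at depth 2
Visible at query point: a=25 c=25 e=25 f=25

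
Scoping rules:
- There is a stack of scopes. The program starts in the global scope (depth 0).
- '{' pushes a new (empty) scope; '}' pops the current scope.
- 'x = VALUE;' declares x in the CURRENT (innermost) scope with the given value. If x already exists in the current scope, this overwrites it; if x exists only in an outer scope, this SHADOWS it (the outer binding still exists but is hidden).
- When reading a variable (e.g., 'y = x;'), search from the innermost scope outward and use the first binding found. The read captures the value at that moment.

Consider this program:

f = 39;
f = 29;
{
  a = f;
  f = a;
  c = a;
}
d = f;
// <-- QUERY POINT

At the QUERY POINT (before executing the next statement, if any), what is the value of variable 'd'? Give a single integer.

Step 1: declare f=39 at depth 0
Step 2: declare f=29 at depth 0
Step 3: enter scope (depth=1)
Step 4: declare a=(read f)=29 at depth 1
Step 5: declare f=(read a)=29 at depth 1
Step 6: declare c=(read a)=29 at depth 1
Step 7: exit scope (depth=0)
Step 8: declare d=(read f)=29 at depth 0
Visible at query point: d=29 f=29

Answer: 29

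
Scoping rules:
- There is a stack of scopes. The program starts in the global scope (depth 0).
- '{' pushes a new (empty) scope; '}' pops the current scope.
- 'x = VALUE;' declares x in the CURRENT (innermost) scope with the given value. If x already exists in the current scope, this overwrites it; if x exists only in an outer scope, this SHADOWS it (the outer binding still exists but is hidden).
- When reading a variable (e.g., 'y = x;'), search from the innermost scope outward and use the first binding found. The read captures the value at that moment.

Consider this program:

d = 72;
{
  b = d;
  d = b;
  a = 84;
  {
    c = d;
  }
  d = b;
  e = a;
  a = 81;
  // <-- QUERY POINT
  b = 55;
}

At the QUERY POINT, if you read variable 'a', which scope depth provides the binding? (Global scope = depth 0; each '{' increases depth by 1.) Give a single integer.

Answer: 1

Derivation:
Step 1: declare d=72 at depth 0
Step 2: enter scope (depth=1)
Step 3: declare b=(read d)=72 at depth 1
Step 4: declare d=(read b)=72 at depth 1
Step 5: declare a=84 at depth 1
Step 6: enter scope (depth=2)
Step 7: declare c=(read d)=72 at depth 2
Step 8: exit scope (depth=1)
Step 9: declare d=(read b)=72 at depth 1
Step 10: declare e=(read a)=84 at depth 1
Step 11: declare a=81 at depth 1
Visible at query point: a=81 b=72 d=72 e=84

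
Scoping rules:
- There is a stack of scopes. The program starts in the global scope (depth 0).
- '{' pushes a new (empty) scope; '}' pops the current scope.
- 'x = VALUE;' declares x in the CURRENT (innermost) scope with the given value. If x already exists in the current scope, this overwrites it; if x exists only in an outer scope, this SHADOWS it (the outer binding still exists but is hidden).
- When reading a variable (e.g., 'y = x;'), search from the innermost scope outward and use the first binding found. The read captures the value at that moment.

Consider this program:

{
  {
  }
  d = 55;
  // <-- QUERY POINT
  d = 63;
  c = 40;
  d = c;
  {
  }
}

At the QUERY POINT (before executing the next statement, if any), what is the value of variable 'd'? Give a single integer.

Step 1: enter scope (depth=1)
Step 2: enter scope (depth=2)
Step 3: exit scope (depth=1)
Step 4: declare d=55 at depth 1
Visible at query point: d=55

Answer: 55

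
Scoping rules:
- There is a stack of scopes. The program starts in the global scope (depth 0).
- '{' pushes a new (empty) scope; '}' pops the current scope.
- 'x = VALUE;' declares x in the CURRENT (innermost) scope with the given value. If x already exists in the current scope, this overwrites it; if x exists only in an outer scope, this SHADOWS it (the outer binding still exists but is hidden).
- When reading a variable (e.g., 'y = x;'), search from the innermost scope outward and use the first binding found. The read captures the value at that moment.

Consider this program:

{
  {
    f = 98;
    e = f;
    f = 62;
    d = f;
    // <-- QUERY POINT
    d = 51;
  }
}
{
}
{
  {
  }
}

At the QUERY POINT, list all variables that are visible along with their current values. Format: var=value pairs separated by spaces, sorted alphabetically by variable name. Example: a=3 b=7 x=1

Step 1: enter scope (depth=1)
Step 2: enter scope (depth=2)
Step 3: declare f=98 at depth 2
Step 4: declare e=(read f)=98 at depth 2
Step 5: declare f=62 at depth 2
Step 6: declare d=(read f)=62 at depth 2
Visible at query point: d=62 e=98 f=62

Answer: d=62 e=98 f=62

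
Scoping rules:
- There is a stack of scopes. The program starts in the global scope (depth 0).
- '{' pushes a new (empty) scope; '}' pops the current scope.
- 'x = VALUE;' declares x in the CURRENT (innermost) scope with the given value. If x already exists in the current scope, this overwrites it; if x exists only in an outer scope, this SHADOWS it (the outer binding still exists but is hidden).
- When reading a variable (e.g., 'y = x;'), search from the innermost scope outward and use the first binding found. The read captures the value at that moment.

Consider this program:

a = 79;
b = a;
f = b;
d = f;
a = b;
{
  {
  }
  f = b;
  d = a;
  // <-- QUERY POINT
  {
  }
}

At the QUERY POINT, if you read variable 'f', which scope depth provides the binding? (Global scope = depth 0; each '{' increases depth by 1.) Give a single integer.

Answer: 1

Derivation:
Step 1: declare a=79 at depth 0
Step 2: declare b=(read a)=79 at depth 0
Step 3: declare f=(read b)=79 at depth 0
Step 4: declare d=(read f)=79 at depth 0
Step 5: declare a=(read b)=79 at depth 0
Step 6: enter scope (depth=1)
Step 7: enter scope (depth=2)
Step 8: exit scope (depth=1)
Step 9: declare f=(read b)=79 at depth 1
Step 10: declare d=(read a)=79 at depth 1
Visible at query point: a=79 b=79 d=79 f=79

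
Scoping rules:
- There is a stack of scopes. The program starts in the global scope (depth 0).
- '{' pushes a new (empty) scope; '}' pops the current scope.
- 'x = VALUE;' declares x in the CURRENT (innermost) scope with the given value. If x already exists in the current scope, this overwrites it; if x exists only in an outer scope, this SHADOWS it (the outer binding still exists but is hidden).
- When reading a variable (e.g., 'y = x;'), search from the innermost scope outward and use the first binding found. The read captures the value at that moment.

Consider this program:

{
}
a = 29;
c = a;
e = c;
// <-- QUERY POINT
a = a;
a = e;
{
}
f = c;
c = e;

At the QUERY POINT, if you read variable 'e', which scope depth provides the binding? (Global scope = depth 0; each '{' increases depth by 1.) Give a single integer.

Answer: 0

Derivation:
Step 1: enter scope (depth=1)
Step 2: exit scope (depth=0)
Step 3: declare a=29 at depth 0
Step 4: declare c=(read a)=29 at depth 0
Step 5: declare e=(read c)=29 at depth 0
Visible at query point: a=29 c=29 e=29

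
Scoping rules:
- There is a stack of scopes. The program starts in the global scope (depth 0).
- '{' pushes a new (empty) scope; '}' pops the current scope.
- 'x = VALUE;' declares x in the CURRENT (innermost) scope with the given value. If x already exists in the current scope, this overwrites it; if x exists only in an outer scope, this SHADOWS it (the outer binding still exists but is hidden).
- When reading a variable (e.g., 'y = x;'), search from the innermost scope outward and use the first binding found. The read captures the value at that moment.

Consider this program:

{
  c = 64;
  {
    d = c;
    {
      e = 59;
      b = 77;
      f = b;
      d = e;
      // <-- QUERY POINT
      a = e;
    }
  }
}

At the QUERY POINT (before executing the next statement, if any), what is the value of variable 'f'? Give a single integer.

Answer: 77

Derivation:
Step 1: enter scope (depth=1)
Step 2: declare c=64 at depth 1
Step 3: enter scope (depth=2)
Step 4: declare d=(read c)=64 at depth 2
Step 5: enter scope (depth=3)
Step 6: declare e=59 at depth 3
Step 7: declare b=77 at depth 3
Step 8: declare f=(read b)=77 at depth 3
Step 9: declare d=(read e)=59 at depth 3
Visible at query point: b=77 c=64 d=59 e=59 f=77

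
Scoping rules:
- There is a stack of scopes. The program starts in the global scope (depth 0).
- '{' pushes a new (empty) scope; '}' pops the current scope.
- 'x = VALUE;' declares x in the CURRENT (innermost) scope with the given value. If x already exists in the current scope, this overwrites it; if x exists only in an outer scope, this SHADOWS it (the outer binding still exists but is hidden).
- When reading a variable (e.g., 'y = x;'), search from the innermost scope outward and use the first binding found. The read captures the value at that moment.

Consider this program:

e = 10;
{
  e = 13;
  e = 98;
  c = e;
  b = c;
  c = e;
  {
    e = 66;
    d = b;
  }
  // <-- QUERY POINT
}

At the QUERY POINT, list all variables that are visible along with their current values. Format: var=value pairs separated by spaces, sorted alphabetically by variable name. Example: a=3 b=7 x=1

Step 1: declare e=10 at depth 0
Step 2: enter scope (depth=1)
Step 3: declare e=13 at depth 1
Step 4: declare e=98 at depth 1
Step 5: declare c=(read e)=98 at depth 1
Step 6: declare b=(read c)=98 at depth 1
Step 7: declare c=(read e)=98 at depth 1
Step 8: enter scope (depth=2)
Step 9: declare e=66 at depth 2
Step 10: declare d=(read b)=98 at depth 2
Step 11: exit scope (depth=1)
Visible at query point: b=98 c=98 e=98

Answer: b=98 c=98 e=98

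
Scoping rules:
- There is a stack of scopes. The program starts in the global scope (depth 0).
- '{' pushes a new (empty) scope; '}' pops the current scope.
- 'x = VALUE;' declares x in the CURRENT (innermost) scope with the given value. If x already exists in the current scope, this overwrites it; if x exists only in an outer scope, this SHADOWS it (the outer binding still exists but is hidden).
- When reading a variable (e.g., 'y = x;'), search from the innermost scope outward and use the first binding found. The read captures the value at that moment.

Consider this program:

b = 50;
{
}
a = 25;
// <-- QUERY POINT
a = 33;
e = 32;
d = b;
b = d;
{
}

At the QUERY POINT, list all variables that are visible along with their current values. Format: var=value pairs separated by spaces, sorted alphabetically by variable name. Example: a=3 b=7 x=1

Answer: a=25 b=50

Derivation:
Step 1: declare b=50 at depth 0
Step 2: enter scope (depth=1)
Step 3: exit scope (depth=0)
Step 4: declare a=25 at depth 0
Visible at query point: a=25 b=50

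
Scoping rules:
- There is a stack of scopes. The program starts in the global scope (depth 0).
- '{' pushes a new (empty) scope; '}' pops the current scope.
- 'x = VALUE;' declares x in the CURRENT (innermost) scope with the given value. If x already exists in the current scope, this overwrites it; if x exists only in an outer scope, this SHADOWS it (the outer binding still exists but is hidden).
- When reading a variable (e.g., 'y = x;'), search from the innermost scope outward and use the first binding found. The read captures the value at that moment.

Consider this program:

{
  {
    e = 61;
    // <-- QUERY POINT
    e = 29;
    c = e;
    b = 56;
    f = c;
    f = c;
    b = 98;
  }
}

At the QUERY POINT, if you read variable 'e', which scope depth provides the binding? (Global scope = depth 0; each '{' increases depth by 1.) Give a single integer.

Step 1: enter scope (depth=1)
Step 2: enter scope (depth=2)
Step 3: declare e=61 at depth 2
Visible at query point: e=61

Answer: 2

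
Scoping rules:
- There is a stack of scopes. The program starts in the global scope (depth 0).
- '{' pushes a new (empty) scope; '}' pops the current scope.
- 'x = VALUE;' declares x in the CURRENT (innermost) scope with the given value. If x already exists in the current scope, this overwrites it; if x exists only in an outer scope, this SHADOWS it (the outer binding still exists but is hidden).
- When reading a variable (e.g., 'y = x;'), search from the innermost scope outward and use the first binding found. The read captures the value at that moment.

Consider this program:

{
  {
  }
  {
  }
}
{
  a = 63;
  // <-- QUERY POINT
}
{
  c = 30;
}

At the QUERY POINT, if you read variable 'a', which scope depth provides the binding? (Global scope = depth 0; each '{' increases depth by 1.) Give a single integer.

Step 1: enter scope (depth=1)
Step 2: enter scope (depth=2)
Step 3: exit scope (depth=1)
Step 4: enter scope (depth=2)
Step 5: exit scope (depth=1)
Step 6: exit scope (depth=0)
Step 7: enter scope (depth=1)
Step 8: declare a=63 at depth 1
Visible at query point: a=63

Answer: 1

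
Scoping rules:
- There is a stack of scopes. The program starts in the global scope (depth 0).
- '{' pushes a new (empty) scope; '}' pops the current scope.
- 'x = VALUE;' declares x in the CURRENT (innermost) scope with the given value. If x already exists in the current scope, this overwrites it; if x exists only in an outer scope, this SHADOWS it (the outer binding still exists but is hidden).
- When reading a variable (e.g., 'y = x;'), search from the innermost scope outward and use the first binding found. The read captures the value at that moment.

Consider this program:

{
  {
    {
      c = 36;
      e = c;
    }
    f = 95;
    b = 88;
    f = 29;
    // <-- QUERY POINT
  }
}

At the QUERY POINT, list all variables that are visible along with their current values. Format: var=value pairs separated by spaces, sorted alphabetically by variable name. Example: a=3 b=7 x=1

Step 1: enter scope (depth=1)
Step 2: enter scope (depth=2)
Step 3: enter scope (depth=3)
Step 4: declare c=36 at depth 3
Step 5: declare e=(read c)=36 at depth 3
Step 6: exit scope (depth=2)
Step 7: declare f=95 at depth 2
Step 8: declare b=88 at depth 2
Step 9: declare f=29 at depth 2
Visible at query point: b=88 f=29

Answer: b=88 f=29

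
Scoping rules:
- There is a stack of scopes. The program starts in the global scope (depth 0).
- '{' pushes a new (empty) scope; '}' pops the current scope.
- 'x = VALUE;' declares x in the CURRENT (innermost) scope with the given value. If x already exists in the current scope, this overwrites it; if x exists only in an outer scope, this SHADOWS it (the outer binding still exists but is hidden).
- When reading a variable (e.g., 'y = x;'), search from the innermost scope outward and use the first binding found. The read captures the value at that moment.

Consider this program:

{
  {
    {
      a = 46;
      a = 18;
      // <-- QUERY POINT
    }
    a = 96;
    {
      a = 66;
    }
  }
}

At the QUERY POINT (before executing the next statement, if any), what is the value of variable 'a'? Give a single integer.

Step 1: enter scope (depth=1)
Step 2: enter scope (depth=2)
Step 3: enter scope (depth=3)
Step 4: declare a=46 at depth 3
Step 5: declare a=18 at depth 3
Visible at query point: a=18

Answer: 18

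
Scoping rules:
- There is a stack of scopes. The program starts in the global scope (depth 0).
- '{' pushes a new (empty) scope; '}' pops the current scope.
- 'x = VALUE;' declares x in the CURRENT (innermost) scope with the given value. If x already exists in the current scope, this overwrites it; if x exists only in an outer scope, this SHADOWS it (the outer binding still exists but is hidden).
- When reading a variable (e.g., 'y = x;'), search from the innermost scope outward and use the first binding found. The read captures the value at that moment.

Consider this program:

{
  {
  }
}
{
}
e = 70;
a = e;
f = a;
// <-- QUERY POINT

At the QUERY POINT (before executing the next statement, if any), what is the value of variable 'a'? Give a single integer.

Step 1: enter scope (depth=1)
Step 2: enter scope (depth=2)
Step 3: exit scope (depth=1)
Step 4: exit scope (depth=0)
Step 5: enter scope (depth=1)
Step 6: exit scope (depth=0)
Step 7: declare e=70 at depth 0
Step 8: declare a=(read e)=70 at depth 0
Step 9: declare f=(read a)=70 at depth 0
Visible at query point: a=70 e=70 f=70

Answer: 70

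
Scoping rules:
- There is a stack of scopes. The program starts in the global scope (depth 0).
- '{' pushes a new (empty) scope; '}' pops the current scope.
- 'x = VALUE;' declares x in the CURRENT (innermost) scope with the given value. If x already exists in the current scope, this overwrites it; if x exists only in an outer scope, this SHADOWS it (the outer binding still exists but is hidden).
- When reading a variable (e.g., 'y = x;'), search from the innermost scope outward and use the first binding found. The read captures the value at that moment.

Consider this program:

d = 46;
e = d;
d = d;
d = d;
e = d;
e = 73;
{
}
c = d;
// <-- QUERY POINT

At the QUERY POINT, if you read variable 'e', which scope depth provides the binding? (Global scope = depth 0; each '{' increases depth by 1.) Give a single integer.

Step 1: declare d=46 at depth 0
Step 2: declare e=(read d)=46 at depth 0
Step 3: declare d=(read d)=46 at depth 0
Step 4: declare d=(read d)=46 at depth 0
Step 5: declare e=(read d)=46 at depth 0
Step 6: declare e=73 at depth 0
Step 7: enter scope (depth=1)
Step 8: exit scope (depth=0)
Step 9: declare c=(read d)=46 at depth 0
Visible at query point: c=46 d=46 e=73

Answer: 0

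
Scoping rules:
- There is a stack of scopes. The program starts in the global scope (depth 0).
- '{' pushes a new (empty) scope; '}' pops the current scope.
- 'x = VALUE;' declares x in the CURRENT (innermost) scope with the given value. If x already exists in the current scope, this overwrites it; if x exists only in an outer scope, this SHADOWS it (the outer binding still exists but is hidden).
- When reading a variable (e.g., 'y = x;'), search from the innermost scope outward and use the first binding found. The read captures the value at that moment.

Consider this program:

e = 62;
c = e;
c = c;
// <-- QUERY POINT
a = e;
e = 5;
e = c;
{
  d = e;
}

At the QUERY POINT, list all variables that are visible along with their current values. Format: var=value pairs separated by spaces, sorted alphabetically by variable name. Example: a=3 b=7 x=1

Answer: c=62 e=62

Derivation:
Step 1: declare e=62 at depth 0
Step 2: declare c=(read e)=62 at depth 0
Step 3: declare c=(read c)=62 at depth 0
Visible at query point: c=62 e=62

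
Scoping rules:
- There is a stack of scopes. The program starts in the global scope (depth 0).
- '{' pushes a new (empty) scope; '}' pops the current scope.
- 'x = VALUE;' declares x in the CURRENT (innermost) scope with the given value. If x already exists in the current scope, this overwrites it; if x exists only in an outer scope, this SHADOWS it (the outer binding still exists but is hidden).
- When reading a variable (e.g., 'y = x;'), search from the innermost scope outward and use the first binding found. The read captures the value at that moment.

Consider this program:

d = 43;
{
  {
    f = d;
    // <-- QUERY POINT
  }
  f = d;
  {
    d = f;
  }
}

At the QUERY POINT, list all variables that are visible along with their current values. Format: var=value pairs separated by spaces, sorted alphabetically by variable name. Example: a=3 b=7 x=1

Step 1: declare d=43 at depth 0
Step 2: enter scope (depth=1)
Step 3: enter scope (depth=2)
Step 4: declare f=(read d)=43 at depth 2
Visible at query point: d=43 f=43

Answer: d=43 f=43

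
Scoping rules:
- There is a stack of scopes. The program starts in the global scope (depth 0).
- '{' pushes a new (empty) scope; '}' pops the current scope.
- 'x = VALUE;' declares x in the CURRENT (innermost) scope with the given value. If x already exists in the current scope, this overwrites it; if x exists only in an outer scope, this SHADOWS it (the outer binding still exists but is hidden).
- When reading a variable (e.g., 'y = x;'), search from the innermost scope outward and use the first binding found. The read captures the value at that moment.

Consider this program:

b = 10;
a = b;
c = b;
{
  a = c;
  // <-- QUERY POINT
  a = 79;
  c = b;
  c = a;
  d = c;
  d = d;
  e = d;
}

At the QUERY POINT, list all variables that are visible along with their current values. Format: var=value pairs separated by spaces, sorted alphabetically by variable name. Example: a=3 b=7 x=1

Answer: a=10 b=10 c=10

Derivation:
Step 1: declare b=10 at depth 0
Step 2: declare a=(read b)=10 at depth 0
Step 3: declare c=(read b)=10 at depth 0
Step 4: enter scope (depth=1)
Step 5: declare a=(read c)=10 at depth 1
Visible at query point: a=10 b=10 c=10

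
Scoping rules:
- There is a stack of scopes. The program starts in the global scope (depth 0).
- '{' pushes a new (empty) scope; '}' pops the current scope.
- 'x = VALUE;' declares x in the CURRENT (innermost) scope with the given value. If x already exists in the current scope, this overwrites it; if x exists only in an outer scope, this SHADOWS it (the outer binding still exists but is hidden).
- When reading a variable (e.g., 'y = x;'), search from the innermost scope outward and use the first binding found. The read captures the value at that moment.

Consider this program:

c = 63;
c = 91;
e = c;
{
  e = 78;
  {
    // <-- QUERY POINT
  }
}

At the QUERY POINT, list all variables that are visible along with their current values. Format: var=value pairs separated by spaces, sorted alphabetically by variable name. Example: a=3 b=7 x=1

Step 1: declare c=63 at depth 0
Step 2: declare c=91 at depth 0
Step 3: declare e=(read c)=91 at depth 0
Step 4: enter scope (depth=1)
Step 5: declare e=78 at depth 1
Step 6: enter scope (depth=2)
Visible at query point: c=91 e=78

Answer: c=91 e=78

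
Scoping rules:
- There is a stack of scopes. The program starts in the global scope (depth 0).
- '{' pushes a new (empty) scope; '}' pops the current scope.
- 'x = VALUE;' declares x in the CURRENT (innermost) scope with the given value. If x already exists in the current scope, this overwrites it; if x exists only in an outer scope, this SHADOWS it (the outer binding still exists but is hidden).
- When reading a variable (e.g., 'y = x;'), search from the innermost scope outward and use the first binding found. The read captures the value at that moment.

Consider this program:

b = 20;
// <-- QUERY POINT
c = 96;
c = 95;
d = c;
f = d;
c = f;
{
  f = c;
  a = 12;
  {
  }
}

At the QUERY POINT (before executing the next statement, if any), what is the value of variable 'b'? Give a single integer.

Step 1: declare b=20 at depth 0
Visible at query point: b=20

Answer: 20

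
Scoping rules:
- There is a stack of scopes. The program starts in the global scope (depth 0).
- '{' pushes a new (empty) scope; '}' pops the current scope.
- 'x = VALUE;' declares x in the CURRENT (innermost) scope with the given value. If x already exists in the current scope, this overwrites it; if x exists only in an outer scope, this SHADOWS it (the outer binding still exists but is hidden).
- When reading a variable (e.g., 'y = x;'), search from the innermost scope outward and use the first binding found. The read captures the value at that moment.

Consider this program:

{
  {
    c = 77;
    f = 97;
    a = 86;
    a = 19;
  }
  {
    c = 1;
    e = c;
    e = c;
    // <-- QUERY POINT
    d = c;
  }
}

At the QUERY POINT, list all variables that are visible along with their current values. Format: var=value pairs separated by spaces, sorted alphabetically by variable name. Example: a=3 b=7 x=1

Answer: c=1 e=1

Derivation:
Step 1: enter scope (depth=1)
Step 2: enter scope (depth=2)
Step 3: declare c=77 at depth 2
Step 4: declare f=97 at depth 2
Step 5: declare a=86 at depth 2
Step 6: declare a=19 at depth 2
Step 7: exit scope (depth=1)
Step 8: enter scope (depth=2)
Step 9: declare c=1 at depth 2
Step 10: declare e=(read c)=1 at depth 2
Step 11: declare e=(read c)=1 at depth 2
Visible at query point: c=1 e=1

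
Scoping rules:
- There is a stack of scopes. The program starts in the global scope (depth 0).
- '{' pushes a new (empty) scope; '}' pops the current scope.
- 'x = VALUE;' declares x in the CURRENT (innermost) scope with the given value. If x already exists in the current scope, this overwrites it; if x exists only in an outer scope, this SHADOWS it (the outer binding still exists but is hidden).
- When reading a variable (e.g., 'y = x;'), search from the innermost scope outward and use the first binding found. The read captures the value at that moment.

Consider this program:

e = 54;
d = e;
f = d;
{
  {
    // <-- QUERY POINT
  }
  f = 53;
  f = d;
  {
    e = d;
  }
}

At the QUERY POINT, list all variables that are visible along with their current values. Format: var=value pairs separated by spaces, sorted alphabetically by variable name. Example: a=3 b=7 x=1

Step 1: declare e=54 at depth 0
Step 2: declare d=(read e)=54 at depth 0
Step 3: declare f=(read d)=54 at depth 0
Step 4: enter scope (depth=1)
Step 5: enter scope (depth=2)
Visible at query point: d=54 e=54 f=54

Answer: d=54 e=54 f=54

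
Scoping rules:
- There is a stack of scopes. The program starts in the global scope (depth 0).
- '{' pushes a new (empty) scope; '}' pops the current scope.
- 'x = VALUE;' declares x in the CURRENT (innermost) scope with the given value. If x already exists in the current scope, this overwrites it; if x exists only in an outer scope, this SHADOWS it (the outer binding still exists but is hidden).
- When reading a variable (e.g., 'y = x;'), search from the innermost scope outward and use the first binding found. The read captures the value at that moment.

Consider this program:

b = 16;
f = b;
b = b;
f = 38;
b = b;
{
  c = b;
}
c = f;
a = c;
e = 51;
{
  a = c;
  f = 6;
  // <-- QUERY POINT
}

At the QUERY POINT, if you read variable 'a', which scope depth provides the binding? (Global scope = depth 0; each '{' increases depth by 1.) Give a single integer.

Step 1: declare b=16 at depth 0
Step 2: declare f=(read b)=16 at depth 0
Step 3: declare b=(read b)=16 at depth 0
Step 4: declare f=38 at depth 0
Step 5: declare b=(read b)=16 at depth 0
Step 6: enter scope (depth=1)
Step 7: declare c=(read b)=16 at depth 1
Step 8: exit scope (depth=0)
Step 9: declare c=(read f)=38 at depth 0
Step 10: declare a=(read c)=38 at depth 0
Step 11: declare e=51 at depth 0
Step 12: enter scope (depth=1)
Step 13: declare a=(read c)=38 at depth 1
Step 14: declare f=6 at depth 1
Visible at query point: a=38 b=16 c=38 e=51 f=6

Answer: 1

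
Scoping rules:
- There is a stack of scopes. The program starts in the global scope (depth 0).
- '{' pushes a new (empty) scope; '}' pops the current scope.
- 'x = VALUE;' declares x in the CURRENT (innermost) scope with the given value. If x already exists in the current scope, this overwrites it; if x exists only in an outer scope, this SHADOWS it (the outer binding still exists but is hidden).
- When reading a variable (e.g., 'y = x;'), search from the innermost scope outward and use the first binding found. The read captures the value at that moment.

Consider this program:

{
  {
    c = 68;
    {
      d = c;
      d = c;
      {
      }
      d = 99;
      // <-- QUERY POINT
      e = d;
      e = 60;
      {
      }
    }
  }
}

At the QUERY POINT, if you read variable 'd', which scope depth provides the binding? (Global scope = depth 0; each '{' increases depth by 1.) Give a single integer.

Step 1: enter scope (depth=1)
Step 2: enter scope (depth=2)
Step 3: declare c=68 at depth 2
Step 4: enter scope (depth=3)
Step 5: declare d=(read c)=68 at depth 3
Step 6: declare d=(read c)=68 at depth 3
Step 7: enter scope (depth=4)
Step 8: exit scope (depth=3)
Step 9: declare d=99 at depth 3
Visible at query point: c=68 d=99

Answer: 3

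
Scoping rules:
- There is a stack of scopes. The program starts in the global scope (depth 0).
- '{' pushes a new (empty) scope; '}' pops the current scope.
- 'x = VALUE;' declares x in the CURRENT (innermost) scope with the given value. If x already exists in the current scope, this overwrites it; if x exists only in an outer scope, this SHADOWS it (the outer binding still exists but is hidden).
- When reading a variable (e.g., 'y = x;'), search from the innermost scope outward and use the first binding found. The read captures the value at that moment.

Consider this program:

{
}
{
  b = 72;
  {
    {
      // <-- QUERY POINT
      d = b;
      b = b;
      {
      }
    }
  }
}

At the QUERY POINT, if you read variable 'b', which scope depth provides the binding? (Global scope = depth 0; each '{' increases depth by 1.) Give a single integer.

Step 1: enter scope (depth=1)
Step 2: exit scope (depth=0)
Step 3: enter scope (depth=1)
Step 4: declare b=72 at depth 1
Step 5: enter scope (depth=2)
Step 6: enter scope (depth=3)
Visible at query point: b=72

Answer: 1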